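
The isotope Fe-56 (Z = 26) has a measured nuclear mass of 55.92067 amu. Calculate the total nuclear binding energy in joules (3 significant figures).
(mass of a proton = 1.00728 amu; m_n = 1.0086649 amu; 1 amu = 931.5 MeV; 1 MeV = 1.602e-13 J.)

7.89e-11 J

Z = 26, so N = A − Z = 56 − 26 = 30.
Total constituent mass: 26 × 1.00728 + 30 × 1.0086649 = 56.4492270 amu
Δm = 56.4492270 − 55.92067 = 0.5285570 amu
E_B = 0.5285570 × 931.5 = 492.351 MeV
In joules: 492.351 MeV × 1.602e-13 J/MeV = 7.8875e-11 J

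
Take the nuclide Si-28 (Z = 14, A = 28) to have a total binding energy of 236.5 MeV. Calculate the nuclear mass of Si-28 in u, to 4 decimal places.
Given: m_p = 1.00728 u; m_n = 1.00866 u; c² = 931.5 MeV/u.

Mass defect = 236.5 MeV / (931.5 MeV/u) = 0.253892 u
Constituent mass = 14(1.00728) + 14(1.00866) = 28.22316 u
Nuclear mass = 28.22316 − 0.253892 = 27.969268 u ≈ 27.9693 u (to 4 decimal places)

27.9693 u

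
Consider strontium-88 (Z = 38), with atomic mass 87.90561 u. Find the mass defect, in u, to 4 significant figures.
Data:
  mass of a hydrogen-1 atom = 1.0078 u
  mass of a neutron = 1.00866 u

Z = 38, so N = A − Z = 88 − 38 = 50.
Total constituent mass: 38 × 1.0078 + 50 × 1.00866 = 88.72940 u
Mass defect Δm = 88.72940 − 87.90561 = 0.82379 u

0.8238 u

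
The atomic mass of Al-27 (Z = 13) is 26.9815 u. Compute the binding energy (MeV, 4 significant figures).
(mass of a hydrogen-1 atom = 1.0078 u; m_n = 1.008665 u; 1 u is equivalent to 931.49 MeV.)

With 13 protons and 14 neutrons (A = 27):
Total constituent mass: 13 × 1.0078 + 14 × 1.008665 = 27.222710 u
The mass defect is 27.222710 − 26.9815 = 0.241210 u.
E_B = 0.241210 × 931.49 = 224.685 MeV

224.7 MeV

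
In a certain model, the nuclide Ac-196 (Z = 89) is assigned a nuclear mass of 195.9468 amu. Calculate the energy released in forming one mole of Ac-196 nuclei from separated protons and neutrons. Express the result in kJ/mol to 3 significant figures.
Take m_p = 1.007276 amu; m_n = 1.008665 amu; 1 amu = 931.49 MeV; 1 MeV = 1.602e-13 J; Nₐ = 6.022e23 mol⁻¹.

Mass of separated nucleons = 89(1.007276) + 107(1.008665) = 89.647564 + 107.927155 = 197.574719 amu
Δm = 197.574719 − 195.9468 = 1.627919 amu
E_B = 1.627919 × 931.49 = 1516.39 MeV
Per nucleus in joules: 1516.39 MeV × 1.602e-13 J/MeV = 2.4293e-10 J
Per mole: 2.4293e-10 J × 6.022e23 mol⁻¹ = 1.4629e+14 J/mol

1.46e+11 kJ/mol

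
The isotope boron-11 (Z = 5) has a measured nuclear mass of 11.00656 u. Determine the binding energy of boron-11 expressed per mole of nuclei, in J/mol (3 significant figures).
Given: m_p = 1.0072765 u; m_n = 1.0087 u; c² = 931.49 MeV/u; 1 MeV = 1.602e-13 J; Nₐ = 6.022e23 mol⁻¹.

Z = 5, so N = A − Z = 11 − 5 = 6.
Mass of separated nucleons = 5(1.0072765) + 6(1.0087) = 5.0363825 + 6.0522 = 11.0885825 u
Δm = 11.0885825 − 11.00656 = 0.0820225 u
Converting to energy: 0.0820225 u × 931.49 MeV/u = 76.4031 MeV
Per nucleus in joules: 76.4031 MeV × 1.602e-13 J/MeV = 1.2240e-11 J
Per mole: 1.2240e-11 J × 6.022e23 mol⁻¹ = 7.3709e+12 J/mol

7.37e+12 J/mol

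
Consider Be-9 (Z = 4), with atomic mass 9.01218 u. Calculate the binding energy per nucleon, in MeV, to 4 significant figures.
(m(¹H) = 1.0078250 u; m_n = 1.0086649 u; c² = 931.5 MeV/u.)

Σm = 4·m(¹H) + 5·m_n = 4.0313000 + 5.0433245 = 9.0746245 u
The mass defect is 9.0746245 − 9.01218 = 0.0624445 u.
Converting to energy: 0.0624445 u × 931.5 MeV/u = 58.1671 MeV
Per nucleon: 58.1671 / 9 = 6.463 MeV

6.463 MeV/nucleon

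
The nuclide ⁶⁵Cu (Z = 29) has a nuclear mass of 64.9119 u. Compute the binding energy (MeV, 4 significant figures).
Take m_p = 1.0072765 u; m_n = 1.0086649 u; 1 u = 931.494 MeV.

Z = 29, so N = A − Z = 65 − 29 = 36.
Total constituent mass: 29 × 1.0072765 + 36 × 1.0086649 = 65.5229549 u
The mass defect is 65.5229549 − 64.9119 = 0.6110549 u.
Binding energy = Δm·c² = 0.6110549 × 931.494 MeV/u = 569.194 MeV

569.2 MeV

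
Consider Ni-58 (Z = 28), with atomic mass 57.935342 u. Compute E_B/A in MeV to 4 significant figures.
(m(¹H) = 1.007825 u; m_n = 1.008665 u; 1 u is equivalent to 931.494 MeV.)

8.732 MeV/nucleon

Z = 28, so N = A − Z = 58 − 28 = 30.
Σm = 28·m(¹H) + 30·m_n = 28.219100 + 30.259950 = 58.479050 u
The mass defect is 58.479050 − 57.935342 = 0.543708 u.
Binding energy = Δm·c² = 0.543708 × 931.494 MeV/u = 506.461 MeV
Per nucleon: 506.461 / 58 = 8.732 MeV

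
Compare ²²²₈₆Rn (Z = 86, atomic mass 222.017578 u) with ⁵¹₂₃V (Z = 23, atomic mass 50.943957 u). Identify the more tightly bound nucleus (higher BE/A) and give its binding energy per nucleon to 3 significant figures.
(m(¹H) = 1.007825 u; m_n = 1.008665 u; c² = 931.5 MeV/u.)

²²²₈₆Rn: Σm = 86(1.007825) + 136(1.008665) = 223.851390 u; Δm = 1.833812 u; E_B = 1708.2 MeV; E_B/A = 7.6946 MeV
⁵¹₂₃V: Σm = 23(1.007825) + 28(1.008665) = 51.422595 u; Δm = 0.478638 u; E_B = 445.85 MeV; E_B/A = 8.742 MeV
⁵¹₂₃V has the higher binding energy per nucleon, so it is the more tightly bound nucleus.

⁵¹₂₃V; 8.74 MeV/nucleon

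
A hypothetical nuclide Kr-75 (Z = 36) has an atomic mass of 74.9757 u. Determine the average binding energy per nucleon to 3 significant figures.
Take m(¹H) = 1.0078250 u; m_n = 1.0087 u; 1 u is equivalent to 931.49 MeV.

8.01 MeV/nucleon

Σm = 36·m(¹H) + 39·m_n = 36.2817000 + 39.3393 = 75.6210000 u
The mass defect is 75.6210000 − 74.9757 = 0.6453000 u.
Binding energy = Δm·c² = 0.6453000 × 931.49 MeV/u = 601.090 MeV
Per nucleon: 601.090 / 75 = 8.0145 MeV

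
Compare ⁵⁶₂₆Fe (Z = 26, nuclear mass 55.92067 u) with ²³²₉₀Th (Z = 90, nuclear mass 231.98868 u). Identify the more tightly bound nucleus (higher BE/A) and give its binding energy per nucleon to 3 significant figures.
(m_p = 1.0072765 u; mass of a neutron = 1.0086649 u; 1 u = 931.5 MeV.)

⁵⁶₂₆Fe: Σm = 26(1.0072765) + 30(1.0086649) = 56.4491360 u; Δm = 0.5284660 u; E_B = 492.266 MeV; E_B/A = 8.790 MeV
²³²₉₀Th: Σm = 90(1.0072765) + 142(1.0086649) = 233.8853008 u; Δm = 1.8966208 u; E_B = 1766.7 MeV; E_B/A = 7.615 MeV
⁵⁶₂₆Fe has the higher binding energy per nucleon, so it is the more tightly bound nucleus.

⁵⁶₂₆Fe; 8.79 MeV/nucleon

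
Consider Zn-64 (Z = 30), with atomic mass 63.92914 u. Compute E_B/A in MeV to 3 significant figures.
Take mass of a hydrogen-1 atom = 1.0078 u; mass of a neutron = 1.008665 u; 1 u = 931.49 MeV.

8.73 MeV/nucleon

With 30 protons and 34 neutrons (A = 64):
Total constituent mass: 30 × 1.0078 + 34 × 1.008665 = 64.528610 u
Δm = 64.528610 − 63.92914 = 0.599470 u
Binding energy = Δm·c² = 0.599470 × 931.49 MeV/u = 558.400 MeV
Dividing by A = 64 gives 8.725 MeV per nucleon.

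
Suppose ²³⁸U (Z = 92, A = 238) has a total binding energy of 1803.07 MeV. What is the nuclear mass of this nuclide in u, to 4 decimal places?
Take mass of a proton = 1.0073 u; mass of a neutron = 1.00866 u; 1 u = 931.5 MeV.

238.0003 u

Mass defect = 1803.07 MeV / (931.5 MeV/u) = 1.935663 u
Constituent mass = 92(1.0073) + 146(1.00866) = 239.93596 u
Nuclear mass = 239.93596 − 1.935663 = 238.000297 u ≈ 238.0003 u (to 4 decimal places)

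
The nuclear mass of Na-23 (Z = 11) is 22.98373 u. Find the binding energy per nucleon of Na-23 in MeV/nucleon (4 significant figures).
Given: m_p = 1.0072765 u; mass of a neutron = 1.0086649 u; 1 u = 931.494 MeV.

8.112 MeV/nucleon

Mass of separated nucleons = 11(1.0072765) + 12(1.0086649) = 11.0800415 + 12.1039788 = 23.1840203 u
Δm = 23.1840203 − 22.98373 = 0.2002903 u
Binding energy = Δm·c² = 0.2002903 × 931.494 MeV/u = 186.569 MeV
Dividing by A = 23 gives 8.112 MeV per nucleon.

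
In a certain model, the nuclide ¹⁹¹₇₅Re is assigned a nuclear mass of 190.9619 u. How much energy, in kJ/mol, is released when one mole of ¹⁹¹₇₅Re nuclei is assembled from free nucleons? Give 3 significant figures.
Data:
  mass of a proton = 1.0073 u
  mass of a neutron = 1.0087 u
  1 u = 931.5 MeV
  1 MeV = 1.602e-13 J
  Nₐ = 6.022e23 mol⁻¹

1.43e+11 kJ/mol

Z = 75, so N = A − Z = 191 − 75 = 116.
Mass of separated nucleons = 75(1.0073) + 116(1.0087) = 75.5475 + 117.0092 = 192.5567 u
Δm = 192.5567 − 190.9619 = 1.5948 u
Converting to energy: 1.5948 u × 931.5 MeV/u = 1485.56 MeV
Per nucleus in joules: 1485.56 MeV × 1.602e-13 J/MeV = 2.3799e-10 J
Per mole: 2.3799e-10 J × 6.022e23 mol⁻¹ = 1.4332e+14 J/mol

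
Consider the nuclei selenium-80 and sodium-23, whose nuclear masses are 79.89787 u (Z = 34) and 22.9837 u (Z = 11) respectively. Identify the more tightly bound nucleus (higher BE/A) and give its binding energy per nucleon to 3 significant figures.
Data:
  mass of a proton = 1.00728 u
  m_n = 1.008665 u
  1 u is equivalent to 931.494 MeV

selenium-80; 8.71 MeV/nucleon

selenium-80: Σm = 34(1.00728) + 46(1.008665) = 80.646110 u; Δm = 0.748240 u; E_B = 696.98 MeV; E_B/A = 8.712 MeV
sodium-23: Σm = 11(1.00728) + 12(1.008665) = 23.184060 u; Δm = 0.200360 u; E_B = 186.634 MeV; E_B/A = 8.1145 MeV
selenium-80 has the higher binding energy per nucleon, so it is the more tightly bound nucleus.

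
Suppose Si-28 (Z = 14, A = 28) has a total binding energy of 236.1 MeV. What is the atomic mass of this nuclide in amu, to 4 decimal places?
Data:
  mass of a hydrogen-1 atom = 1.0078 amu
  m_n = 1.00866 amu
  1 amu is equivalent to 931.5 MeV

Mass defect = 236.1 MeV / (931.5 MeV/amu) = 0.253462 amu
Constituent mass = 14(1.0078) + 14(1.00866) = 28.23044 amu
Atomic mass = 28.23044 − 0.253462 = 27.976978 amu ≈ 27.9770 amu (to 4 decimal places)

27.9770 amu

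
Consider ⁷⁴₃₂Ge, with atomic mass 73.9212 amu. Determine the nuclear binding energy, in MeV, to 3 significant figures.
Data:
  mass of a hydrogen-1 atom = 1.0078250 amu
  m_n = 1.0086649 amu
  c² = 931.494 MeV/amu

646 MeV

The nucleus contains 32 protons and 74 − 32 = 42 neutrons.
Total constituent mass: 32 × 1.0078250 + 42 × 1.0086649 = 74.6143258 amu
Δm = 74.6143258 − 73.9212 = 0.6931258 amu
Converting to energy: 0.6931258 amu × 931.494 MeV/amu = 645.643 MeV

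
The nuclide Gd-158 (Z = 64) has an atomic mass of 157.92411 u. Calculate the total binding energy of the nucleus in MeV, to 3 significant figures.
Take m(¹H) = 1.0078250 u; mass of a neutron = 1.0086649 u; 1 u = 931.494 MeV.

With 64 protons and 94 neutrons (A = 158):
Mass of separated nucleons = 64(1.0078250) + 94(1.0086649) = 64.5008000 + 94.8145006 = 159.3153006 u
Δm = 159.3153006 − 157.92411 = 1.3911906 u
Binding energy = Δm·c² = 1.3911906 × 931.494 MeV/u = 1295.89 MeV

1300 MeV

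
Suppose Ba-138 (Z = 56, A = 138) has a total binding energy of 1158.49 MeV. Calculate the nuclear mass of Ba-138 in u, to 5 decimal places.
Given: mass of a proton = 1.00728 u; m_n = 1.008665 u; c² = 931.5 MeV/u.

Mass defect = 1158.49 MeV / (931.5 MeV/u) = 1.2436822 u
Constituent mass = 56(1.00728) + 82(1.008665) = 139.118210 u
Nuclear mass = 139.118210 − 1.2436822 = 137.8745278 u ≈ 137.87453 u (to 5 decimal places)

137.87453 u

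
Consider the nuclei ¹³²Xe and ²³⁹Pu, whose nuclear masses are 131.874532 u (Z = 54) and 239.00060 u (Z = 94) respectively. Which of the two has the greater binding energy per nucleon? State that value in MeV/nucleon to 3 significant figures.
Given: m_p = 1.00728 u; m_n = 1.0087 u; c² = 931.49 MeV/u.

¹³²Xe; 8.45 MeV/nucleon

¹³²Xe: Σm = 54(1.00728) + 78(1.0087) = 133.07172 u; Δm = 1.197188 u; E_B = 1115.2 MeV; E_B/A = 8.448 MeV
²³⁹Pu: Σm = 94(1.00728) + 145(1.0087) = 240.94582 u; Δm = 1.94522 u; E_B = 1811.95 MeV; E_B/A = 7.581 MeV
¹³²Xe has the higher binding energy per nucleon, so it is the more tightly bound nucleus.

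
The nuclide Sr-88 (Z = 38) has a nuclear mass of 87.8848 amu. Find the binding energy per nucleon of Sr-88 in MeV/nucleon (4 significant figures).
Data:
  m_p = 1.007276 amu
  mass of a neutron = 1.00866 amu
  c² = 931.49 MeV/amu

8.729 MeV/nucleon

Z = 38, so N = A − Z = 88 − 38 = 50.
Total constituent mass: 38 × 1.007276 + 50 × 1.00866 = 88.709488 amu
The mass defect is 88.709488 − 87.8848 = 0.824688 amu.
Converting to energy: 0.824688 amu × 931.49 MeV/amu = 768.189 MeV
Dividing by A = 88 gives 8.729 MeV per nucleon.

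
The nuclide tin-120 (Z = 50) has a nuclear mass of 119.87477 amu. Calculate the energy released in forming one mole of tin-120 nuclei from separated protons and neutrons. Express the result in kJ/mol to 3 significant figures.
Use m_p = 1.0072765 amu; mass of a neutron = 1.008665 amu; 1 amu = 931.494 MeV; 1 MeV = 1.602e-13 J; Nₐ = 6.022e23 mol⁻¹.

The nucleus contains 50 protons and 120 − 50 = 70 neutrons.
Σm = 50·m_p + 70·m_n = 50.3638250 + 70.606550 = 120.9703750 amu
The mass defect is 120.9703750 − 119.87477 = 1.0956050 amu.
E_B = 1.0956050 × 931.494 = 1020.55 MeV
Per nucleus in joules: 1020.55 MeV × 1.602e-13 J/MeV = 1.6349e-10 J
Per mole: 1.6349e-10 J × 6.022e23 mol⁻¹ = 9.8454e+13 J/mol

9.85e+10 kJ/mol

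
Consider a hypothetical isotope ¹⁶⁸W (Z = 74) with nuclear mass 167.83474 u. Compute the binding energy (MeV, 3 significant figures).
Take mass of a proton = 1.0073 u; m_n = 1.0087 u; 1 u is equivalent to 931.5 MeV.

Z = 74, so N = A − Z = 168 − 74 = 94.
Σm = 74·m_p + 94·m_n = 74.5402 + 94.8178 = 169.3580 u
Δm = 169.3580 − 167.83474 = 1.52326 u
E_B = 1.52326 × 931.5 = 1418.92 MeV

1420 MeV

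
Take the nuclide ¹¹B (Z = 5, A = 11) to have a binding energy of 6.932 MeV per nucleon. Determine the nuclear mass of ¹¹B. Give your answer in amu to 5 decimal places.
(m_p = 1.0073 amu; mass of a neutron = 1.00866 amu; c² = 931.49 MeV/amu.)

Total binding energy = 11 × 6.932 = 76.252 MeV
Mass defect = 76.252 MeV / (931.49 MeV/amu) = 0.0818602 amu
Constituent mass = 5(1.0073) + 6(1.00866) = 11.08846 amu
Nuclear mass = 11.08846 − 0.0818602 = 11.0065998 amu ≈ 11.00660 amu (to 5 decimal places)

11.00660 amu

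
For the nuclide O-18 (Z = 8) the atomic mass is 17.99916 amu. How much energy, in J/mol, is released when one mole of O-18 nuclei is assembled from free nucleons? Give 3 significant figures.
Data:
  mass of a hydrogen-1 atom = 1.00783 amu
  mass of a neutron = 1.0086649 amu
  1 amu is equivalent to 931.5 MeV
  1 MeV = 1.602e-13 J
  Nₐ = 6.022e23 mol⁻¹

With 8 protons and 10 neutrons (A = 18):
Σm = 8·m(¹H) + 10·m_n = 8.06264 + 10.0866490 = 18.1492890 amu
The mass defect is 18.1492890 − 17.99916 = 0.1501290 amu.
Converting to energy: 0.1501290 amu × 931.5 MeV/amu = 139.845 MeV
Per nucleus in joules: 139.845 MeV × 1.602e-13 J/MeV = 2.2403e-11 J
Per mole: 2.2403e-11 J × 6.022e23 mol⁻¹ = 1.3491e+13 J/mol

1.35e+13 J/mol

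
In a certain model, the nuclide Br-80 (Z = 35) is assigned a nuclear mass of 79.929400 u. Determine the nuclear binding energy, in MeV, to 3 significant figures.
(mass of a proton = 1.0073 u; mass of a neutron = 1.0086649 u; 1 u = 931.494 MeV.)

Z = 35, so N = A − Z = 80 − 35 = 45.
Σm = 35·m_p + 45·m_n = 35.2555 + 45.3899205 = 80.6454205 u
Δm = 80.6454205 − 79.929400 = 0.7160205 u
E_B = 0.7160205 × 931.494 = 666.969 MeV

667 MeV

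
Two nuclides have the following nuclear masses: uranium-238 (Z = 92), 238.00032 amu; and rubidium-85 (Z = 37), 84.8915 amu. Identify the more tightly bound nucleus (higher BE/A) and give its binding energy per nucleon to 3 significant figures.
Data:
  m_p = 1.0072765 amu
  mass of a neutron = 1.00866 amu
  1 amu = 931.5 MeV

uranium-238: Σm = 92(1.0072765) + 146(1.00866) = 239.9337980 amu; Δm = 1.9334780 amu; E_B = 1801.0 MeV; E_B/A = 7.567 MeV
rubidium-85: Σm = 37(1.0072765) + 48(1.00866) = 85.6849105 amu; Δm = 0.7934105 amu; E_B = 739.06 MeV; E_B/A = 8.6948 MeV
rubidium-85 has the higher binding energy per nucleon, so it is the more tightly bound nucleus.

rubidium-85; 8.69 MeV/nucleon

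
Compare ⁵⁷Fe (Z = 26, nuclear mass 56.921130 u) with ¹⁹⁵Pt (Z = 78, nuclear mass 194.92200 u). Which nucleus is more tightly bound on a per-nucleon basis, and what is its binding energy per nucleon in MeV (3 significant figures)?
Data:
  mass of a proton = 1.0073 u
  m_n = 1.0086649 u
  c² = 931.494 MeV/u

⁵⁷Fe: Σm = 26(1.0073) + 31(1.0086649) = 57.4584119 u; Δm = 0.5372819 u; E_B = 500.47 MeV; E_B/A = 8.780 MeV
¹⁹⁵Pt: Σm = 78(1.0073) + 117(1.0086649) = 196.5831933 u; Δm = 1.6611933 u; E_B = 1547.4 MeV; E_B/A = 7.935 MeV
⁵⁷Fe has the higher binding energy per nucleon, so it is the more tightly bound nucleus.

⁵⁷Fe; 8.78 MeV/nucleon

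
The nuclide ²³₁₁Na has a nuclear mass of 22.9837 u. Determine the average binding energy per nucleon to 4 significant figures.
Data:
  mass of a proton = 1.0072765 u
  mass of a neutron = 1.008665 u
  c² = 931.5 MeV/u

With 11 protons and 12 neutrons (A = 23):
Σm = 11·m_p + 12·m_n = 11.0800415 + 12.103980 = 23.1840215 u
The mass defect is 23.1840215 − 22.9837 = 0.2003215 u.
E_B = 0.2003215 × 931.5 = 186.599 MeV
Per nucleon: 186.599 / 23 = 8.113 MeV

8.113 MeV/nucleon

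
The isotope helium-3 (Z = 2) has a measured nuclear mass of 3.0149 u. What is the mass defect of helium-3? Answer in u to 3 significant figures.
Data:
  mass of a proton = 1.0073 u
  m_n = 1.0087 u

Total constituent mass: 2 × 1.0073 + 1 × 1.0087 = 3.0233 u
Mass defect Δm = 3.0233 − 3.0149 = 0.0084 u

0.00840 u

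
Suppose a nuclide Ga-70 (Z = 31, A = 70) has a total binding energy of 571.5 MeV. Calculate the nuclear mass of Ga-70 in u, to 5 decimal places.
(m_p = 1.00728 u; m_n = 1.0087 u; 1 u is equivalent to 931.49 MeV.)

Mass defect = 571.5 MeV / (931.49 MeV/u) = 0.6135332 u
Constituent mass = 31(1.00728) + 39(1.0087) = 70.56498 u
Nuclear mass = 70.56498 − 0.6135332 = 69.9514468 u ≈ 69.95145 u (to 5 decimal places)

69.95145 u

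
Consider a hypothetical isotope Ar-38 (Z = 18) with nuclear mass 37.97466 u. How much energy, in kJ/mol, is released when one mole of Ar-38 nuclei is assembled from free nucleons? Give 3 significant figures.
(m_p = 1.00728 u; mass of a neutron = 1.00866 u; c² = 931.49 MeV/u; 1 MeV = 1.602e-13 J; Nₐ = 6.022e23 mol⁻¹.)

Z = 18, so N = A − Z = 38 − 18 = 20.
Mass of separated nucleons = 18(1.00728) + 20(1.00866) = 18.13104 + 20.17320 = 38.30424 u
Mass defect Δm = 38.30424 − 37.97466 = 0.32958 u
Binding energy = Δm·c² = 0.32958 × 931.49 MeV/u = 307.000 MeV
Per nucleus in joules: 307.000 MeV × 1.602e-13 J/MeV = 4.9181e-11 J
Per mole: 4.9181e-11 J × 6.022e23 mol⁻¹ = 2.9617e+13 J/mol

2.96e+10 kJ/mol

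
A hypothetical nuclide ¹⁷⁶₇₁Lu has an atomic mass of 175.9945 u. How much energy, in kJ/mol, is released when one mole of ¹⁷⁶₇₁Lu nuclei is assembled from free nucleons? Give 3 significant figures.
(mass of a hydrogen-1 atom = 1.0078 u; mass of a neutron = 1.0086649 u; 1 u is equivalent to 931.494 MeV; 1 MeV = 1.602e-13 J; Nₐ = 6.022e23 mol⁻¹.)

1.32e+11 kJ/mol

The nucleus contains 71 protons and 176 − 71 = 105 neutrons.
Σm = 71·m(¹H) + 105·m_n = 71.5538 + 105.9098145 = 177.4636145 u
Mass defect Δm = 177.4636145 − 175.9945 = 1.4691145 u
Binding energy = Δm·c² = 1.4691145 × 931.494 MeV/u = 1368.47 MeV
Per nucleus in joules: 1368.47 MeV × 1.602e-13 J/MeV = 2.1923e-10 J
Per mole: 2.1923e-10 J × 6.022e23 mol⁻¹ = 1.3202e+14 J/mol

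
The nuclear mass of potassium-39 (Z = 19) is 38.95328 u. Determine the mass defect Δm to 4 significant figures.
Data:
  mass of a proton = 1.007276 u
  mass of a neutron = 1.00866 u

0.3582 u

Z = 19, so N = A − Z = 39 − 19 = 20.
Σm = 19·m_p + 20·m_n = 19.138244 + 20.17320 = 39.311444 u
The mass defect is 39.311444 − 38.95328 = 0.358164 u.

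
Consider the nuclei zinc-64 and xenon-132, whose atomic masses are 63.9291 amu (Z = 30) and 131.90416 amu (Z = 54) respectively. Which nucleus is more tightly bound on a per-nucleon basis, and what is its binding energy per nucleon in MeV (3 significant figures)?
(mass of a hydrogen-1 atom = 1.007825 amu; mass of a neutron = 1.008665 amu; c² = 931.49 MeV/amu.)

zinc-64; 8.74 MeV/nucleon

zinc-64: Σm = 30(1.007825) + 34(1.008665) = 64.529360 amu; Δm = 0.600260 amu; E_B = 559.14 MeV; E_B/A = 8.737 MeV
xenon-132: Σm = 54(1.007825) + 78(1.008665) = 133.098420 amu; Δm = 1.194260 amu; E_B = 1112.44 MeV; E_B/A = 8.428 MeV
zinc-64 has the higher binding energy per nucleon, so it is the more tightly bound nucleus.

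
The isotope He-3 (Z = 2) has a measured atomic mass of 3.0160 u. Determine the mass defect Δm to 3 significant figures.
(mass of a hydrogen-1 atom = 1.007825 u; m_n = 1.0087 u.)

0.00835 u

With 2 protons and 1 neutrons (A = 3):
Total constituent mass: 2 × 1.007825 + 1 × 1.0087 = 3.024350 u
Mass defect Δm = 3.024350 − 3.0160 = 0.008350 u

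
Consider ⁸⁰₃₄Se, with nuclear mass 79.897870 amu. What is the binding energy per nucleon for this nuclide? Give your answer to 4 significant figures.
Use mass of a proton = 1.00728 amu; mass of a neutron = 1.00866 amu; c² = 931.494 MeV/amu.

With 34 protons and 46 neutrons (A = 80):
Σm = 34·m_p + 46·m_n = 34.24752 + 46.39836 = 80.64588 amu
Mass defect Δm = 80.64588 − 79.897870 = 0.748010 amu
E_B = 0.748010 × 931.494 = 696.767 MeV
Per nucleon: 696.767 / 80 = 8.710 MeV

8.710 MeV/nucleon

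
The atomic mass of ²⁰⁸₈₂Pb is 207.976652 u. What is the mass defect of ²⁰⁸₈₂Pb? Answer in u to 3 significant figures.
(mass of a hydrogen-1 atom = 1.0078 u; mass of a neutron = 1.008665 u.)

1.75 u

Total constituent mass: 82 × 1.0078 + 126 × 1.008665 = 209.731390 u
Δm = 209.731390 − 207.976652 = 1.754738 u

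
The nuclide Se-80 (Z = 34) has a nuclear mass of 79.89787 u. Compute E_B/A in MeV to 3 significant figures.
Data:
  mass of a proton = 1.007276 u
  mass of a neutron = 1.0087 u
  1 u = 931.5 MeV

Σm = 34·m_p + 46·m_n = 34.247384 + 46.4002 = 80.647584 u
The mass defect is 80.647584 − 79.89787 = 0.749714 u.
E_B = 0.749714 × 931.5 = 698.359 MeV
Per nucleon: 698.359 / 80 = 8.729 MeV

8.73 MeV/nucleon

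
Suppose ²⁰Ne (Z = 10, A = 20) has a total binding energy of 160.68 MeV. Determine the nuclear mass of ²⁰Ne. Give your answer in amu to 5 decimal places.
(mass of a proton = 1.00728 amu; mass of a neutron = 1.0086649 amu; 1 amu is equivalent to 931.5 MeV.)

19.98695 amu

Mass defect = 160.68 MeV / (931.5 MeV/amu) = 0.1724960 amu
Constituent mass = 10(1.00728) + 10(1.0086649) = 20.1594490 amu
Nuclear mass = 20.1594490 − 0.1724960 = 19.9869530 amu ≈ 19.98695 amu (to 5 decimal places)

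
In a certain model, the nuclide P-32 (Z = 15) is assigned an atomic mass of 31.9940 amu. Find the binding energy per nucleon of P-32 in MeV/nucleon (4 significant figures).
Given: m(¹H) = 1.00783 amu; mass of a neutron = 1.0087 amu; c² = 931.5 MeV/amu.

7.899 MeV/nucleon

Total constituent mass: 15 × 1.00783 + 17 × 1.0087 = 32.26535 amu
Mass defect Δm = 32.26535 − 31.9940 = 0.27135 amu
E_B = 0.27135 × 931.5 = 252.763 MeV
Dividing by A = 32 gives 7.899 MeV per nucleon.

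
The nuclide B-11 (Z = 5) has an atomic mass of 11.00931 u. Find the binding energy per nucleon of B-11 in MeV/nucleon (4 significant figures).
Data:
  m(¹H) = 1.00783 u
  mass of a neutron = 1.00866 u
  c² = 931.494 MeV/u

Mass of separated nucleons = 5(1.00783) + 6(1.00866) = 5.03915 + 6.05196 = 11.09111 u
Δm = 11.09111 − 11.00931 = 0.08180 u
E_B = 0.08180 × 931.494 = 76.1962 MeV
BE/A = 76.1962 MeV / 11 = 6.927 MeV/nucleon

6.927 MeV/nucleon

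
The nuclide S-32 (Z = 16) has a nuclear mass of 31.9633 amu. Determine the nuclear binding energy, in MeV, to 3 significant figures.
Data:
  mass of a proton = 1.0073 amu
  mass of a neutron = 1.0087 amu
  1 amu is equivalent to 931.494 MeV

Total constituent mass: 16 × 1.0073 + 16 × 1.0087 = 32.2560 amu
Mass defect Δm = 32.2560 − 31.9633 = 0.2927 amu
E_B = 0.2927 × 931.494 = 272.648 MeV

273 MeV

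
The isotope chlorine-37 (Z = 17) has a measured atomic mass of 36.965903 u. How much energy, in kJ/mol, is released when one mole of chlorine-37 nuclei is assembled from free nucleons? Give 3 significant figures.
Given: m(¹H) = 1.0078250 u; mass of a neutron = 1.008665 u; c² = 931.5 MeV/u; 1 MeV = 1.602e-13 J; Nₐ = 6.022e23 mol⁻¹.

3.06e+10 kJ/mol

Σm = 17·m(¹H) + 20·m_n = 17.1330250 + 20.173300 = 37.3063250 u
Δm = 37.3063250 − 36.965903 = 0.3404220 u
Converting to energy: 0.3404220 u × 931.5 MeV/u = 317.103 MeV
Per nucleus in joules: 317.103 MeV × 1.602e-13 J/MeV = 5.0800e-11 J
Per mole: 5.0800e-11 J × 6.022e23 mol⁻¹ = 3.0592e+13 J/mol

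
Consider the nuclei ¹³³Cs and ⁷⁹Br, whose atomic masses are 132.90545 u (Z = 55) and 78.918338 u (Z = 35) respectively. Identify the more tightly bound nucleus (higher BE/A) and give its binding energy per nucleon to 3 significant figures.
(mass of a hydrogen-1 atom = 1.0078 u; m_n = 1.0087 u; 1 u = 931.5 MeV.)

¹³³Cs: Σm = 55(1.0078) + 78(1.0087) = 134.1076 u; Δm = 1.20215 u; E_B = 1119.8 MeV; E_B/A = 8.420 MeV
⁷⁹Br: Σm = 35(1.0078) + 44(1.0087) = 79.6558 u; Δm = 0.737462 u; E_B = 686.95 MeV; E_B/A = 8.696 MeV
⁷⁹Br has the higher binding energy per nucleon, so it is the more tightly bound nucleus.

⁷⁹Br; 8.70 MeV/nucleon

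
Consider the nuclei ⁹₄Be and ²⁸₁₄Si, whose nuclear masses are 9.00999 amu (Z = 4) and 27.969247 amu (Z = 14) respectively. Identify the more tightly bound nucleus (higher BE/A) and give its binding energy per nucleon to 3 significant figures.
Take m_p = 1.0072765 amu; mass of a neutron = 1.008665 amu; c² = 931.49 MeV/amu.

⁹₄Be: Σm = 4(1.0072765) + 5(1.008665) = 9.0724310 amu; Δm = 0.0624410 amu; E_B = 58.163 MeV; E_B/A = 6.463 MeV
²⁸₁₄Si: Σm = 14(1.0072765) + 14(1.008665) = 28.2231810 amu; Δm = 0.2539340 amu; E_B = 236.54 MeV; E_B/A = 8.448 MeV
²⁸₁₄Si has the higher binding energy per nucleon, so it is the more tightly bound nucleus.

²⁸₁₄Si; 8.45 MeV/nucleon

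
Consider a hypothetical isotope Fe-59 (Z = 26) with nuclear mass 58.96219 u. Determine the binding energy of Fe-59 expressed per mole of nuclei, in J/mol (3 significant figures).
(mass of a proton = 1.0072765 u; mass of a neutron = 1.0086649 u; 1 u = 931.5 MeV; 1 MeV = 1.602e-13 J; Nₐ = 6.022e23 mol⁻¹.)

4.61e+13 J/mol

Σm = 26·m_p + 33·m_n = 26.1891890 + 33.2859417 = 59.4751307 u
Δm = 59.4751307 − 58.96219 = 0.5129407 u
Binding energy = Δm·c² = 0.5129407 × 931.5 MeV/u = 477.804 MeV
Per nucleus in joules: 477.804 MeV × 1.602e-13 J/MeV = 7.6544e-11 J
Per mole: 7.6544e-11 J × 6.022e23 mol⁻¹ = 4.6095e+13 J/mol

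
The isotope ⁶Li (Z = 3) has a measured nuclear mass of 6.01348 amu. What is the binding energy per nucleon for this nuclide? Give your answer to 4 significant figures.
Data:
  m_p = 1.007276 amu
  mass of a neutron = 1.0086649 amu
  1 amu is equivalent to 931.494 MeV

5.332 MeV/nucleon

Z = 3, so N = A − Z = 6 − 3 = 3.
Mass of separated nucleons = 3(1.007276) + 3(1.0086649) = 3.021828 + 3.0259947 = 6.0478227 amu
Mass defect Δm = 6.0478227 − 6.01348 = 0.0343427 amu
Converting to energy: 0.0343427 amu × 931.494 MeV/amu = 31.9900 MeV
BE/A = 31.9900 MeV / 6 = 5.332 MeV/nucleon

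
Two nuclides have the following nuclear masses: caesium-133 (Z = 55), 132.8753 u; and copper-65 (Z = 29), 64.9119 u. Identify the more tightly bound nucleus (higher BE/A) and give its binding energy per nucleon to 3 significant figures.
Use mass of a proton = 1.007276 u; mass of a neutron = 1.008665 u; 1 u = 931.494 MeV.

caesium-133: Σm = 55(1.007276) + 78(1.008665) = 134.076050 u; Δm = 1.200750 u; E_B = 1118.5 MeV; E_B/A = 8.410 MeV
copper-65: Σm = 29(1.007276) + 36(1.008665) = 65.522944 u; Δm = 0.611044 u; E_B = 569.18 MeV; E_B/A = 8.757 MeV
copper-65 has the higher binding energy per nucleon, so it is the more tightly bound nucleus.

copper-65; 8.76 MeV/nucleon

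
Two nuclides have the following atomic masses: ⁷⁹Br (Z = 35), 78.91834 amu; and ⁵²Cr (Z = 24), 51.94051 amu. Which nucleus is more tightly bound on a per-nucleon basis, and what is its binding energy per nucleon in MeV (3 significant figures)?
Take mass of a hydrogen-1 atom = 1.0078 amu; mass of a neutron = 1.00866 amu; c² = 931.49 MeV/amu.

⁵²Cr; 8.76 MeV/nucleon

⁷⁹Br: Σm = 35(1.0078) + 44(1.00866) = 79.65404 amu; Δm = 0.73570 amu; E_B = 685.297 MeV; E_B/A = 8.6746 MeV
⁵²Cr: Σm = 24(1.0078) + 28(1.00866) = 52.42968 amu; Δm = 0.48917 amu; E_B = 455.66 MeV; E_B/A = 8.763 MeV
⁵²Cr has the higher binding energy per nucleon, so it is the more tightly bound nucleus.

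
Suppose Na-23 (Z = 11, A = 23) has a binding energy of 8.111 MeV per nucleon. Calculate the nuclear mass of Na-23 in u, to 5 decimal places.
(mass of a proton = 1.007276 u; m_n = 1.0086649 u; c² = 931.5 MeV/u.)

Total binding energy = 23 × 8.111 = 186.553 MeV
Mass defect = 186.553 MeV / (931.5 MeV/u) = 0.2002716 u
Constituent mass = 11(1.007276) + 12(1.0086649) = 23.1840148 u
Nuclear mass = 23.1840148 − 0.2002716 = 22.9837432 u ≈ 22.98374 u (to 5 decimal places)

22.98374 u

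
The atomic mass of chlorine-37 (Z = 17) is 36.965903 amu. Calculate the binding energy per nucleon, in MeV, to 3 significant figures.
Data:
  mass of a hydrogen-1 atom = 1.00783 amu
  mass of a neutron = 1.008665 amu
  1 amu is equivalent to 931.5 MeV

8.57 MeV/nucleon

Z = 17, so N = A − Z = 37 − 17 = 20.
Total constituent mass: 17 × 1.00783 + 20 × 1.008665 = 37.306410 amu
Δm = 37.306410 − 36.965903 = 0.340507 amu
E_B = 0.340507 × 931.5 = 317.182 MeV
BE/A = 317.182 MeV / 37 = 8.572 MeV/nucleon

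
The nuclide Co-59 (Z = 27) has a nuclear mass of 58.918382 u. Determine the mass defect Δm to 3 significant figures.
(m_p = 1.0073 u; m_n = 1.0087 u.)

0.557 u

With 27 protons and 32 neutrons (A = 59):
Total constituent mass: 27 × 1.0073 + 32 × 1.0087 = 59.4755 u
Δm = 59.4755 − 58.918382 = 0.557118 u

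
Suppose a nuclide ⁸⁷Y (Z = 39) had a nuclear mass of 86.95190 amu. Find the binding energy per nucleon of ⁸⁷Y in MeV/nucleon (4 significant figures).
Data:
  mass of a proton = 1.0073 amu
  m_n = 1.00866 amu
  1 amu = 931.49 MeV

8.014 MeV/nucleon

With 39 protons and 48 neutrons (A = 87):
Σm = 39·m_p + 48·m_n = 39.2847 + 48.41568 = 87.70038 amu
The mass defect is 87.70038 − 86.95190 = 0.74848 amu.
Converting to energy: 0.74848 amu × 931.49 MeV/amu = 697.202 MeV
BE/A = 697.202 MeV / 87 = 8.014 MeV/nucleon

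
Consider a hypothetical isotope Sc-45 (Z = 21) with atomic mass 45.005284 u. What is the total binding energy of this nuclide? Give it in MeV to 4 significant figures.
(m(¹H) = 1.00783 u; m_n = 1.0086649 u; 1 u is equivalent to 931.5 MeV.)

342.0 MeV

Z = 21, so N = A − Z = 45 − 21 = 24.
Σm = 21·m(¹H) + 24·m_n = 21.16443 + 24.2079576 = 45.3723876 u
Δm = 45.3723876 − 45.005284 = 0.3671036 u
E_B = 0.3671036 × 931.5 = 341.957 MeV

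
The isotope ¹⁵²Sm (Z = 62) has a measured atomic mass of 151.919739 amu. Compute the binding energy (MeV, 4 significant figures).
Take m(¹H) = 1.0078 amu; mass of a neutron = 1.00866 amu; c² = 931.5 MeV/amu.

1251 MeV

The nucleus contains 62 protons and 152 − 62 = 90 neutrons.
Total constituent mass: 62 × 1.0078 + 90 × 1.00866 = 153.26300 amu
The mass defect is 153.26300 − 151.919739 = 1.343261 amu.
E_B = 1.343261 × 931.5 = 1251.25 MeV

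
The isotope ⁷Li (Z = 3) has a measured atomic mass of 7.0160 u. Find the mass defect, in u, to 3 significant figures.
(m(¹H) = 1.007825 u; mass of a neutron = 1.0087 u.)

Σm = 3·m(¹H) + 4·m_n = 3.023475 + 4.0348 = 7.058275 u
Mass defect Δm = 7.058275 − 7.0160 = 0.042275 u

0.0423 u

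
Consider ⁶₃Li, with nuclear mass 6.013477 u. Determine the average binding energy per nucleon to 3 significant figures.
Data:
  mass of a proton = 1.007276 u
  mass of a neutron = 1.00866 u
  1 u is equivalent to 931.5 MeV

5.33 MeV/nucleon

Z = 3, so N = A − Z = 6 − 3 = 3.
Mass of separated nucleons = 3(1.007276) + 3(1.00866) = 3.021828 + 3.02598 = 6.047808 u
Mass defect Δm = 6.047808 − 6.013477 = 0.034331 u
E_B = 0.034331 × 931.5 = 31.9793 MeV
Dividing by A = 6 gives 5.330 MeV per nucleon.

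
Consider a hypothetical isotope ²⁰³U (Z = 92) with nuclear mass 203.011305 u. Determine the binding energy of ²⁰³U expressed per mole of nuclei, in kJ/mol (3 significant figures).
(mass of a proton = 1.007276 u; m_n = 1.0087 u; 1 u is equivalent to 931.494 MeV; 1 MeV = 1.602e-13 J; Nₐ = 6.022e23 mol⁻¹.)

1.46e+11 kJ/mol

Z = 92, so N = A − Z = 203 − 92 = 111.
Σm = 92·m_p + 111·m_n = 92.669392 + 111.9657 = 204.635092 u
Mass defect Δm = 204.635092 − 203.011305 = 1.623787 u
Converting to energy: 1.623787 u × 931.494 MeV/u = 1512.55 MeV
Per nucleus in joules: 1512.55 MeV × 1.602e-13 J/MeV = 2.4231e-10 J
Per mole: 2.4231e-10 J × 6.022e23 mol⁻¹ = 1.4592e+14 J/mol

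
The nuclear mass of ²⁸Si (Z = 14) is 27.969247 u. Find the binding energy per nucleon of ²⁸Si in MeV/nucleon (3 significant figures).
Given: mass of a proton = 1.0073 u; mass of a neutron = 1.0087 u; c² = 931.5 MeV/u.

Total constituent mass: 14 × 1.0073 + 14 × 1.0087 = 28.2240 u
The mass defect is 28.2240 − 27.969247 = 0.254753 u.
Converting to energy: 0.254753 u × 931.5 MeV/u = 237.302 MeV
Per nucleon: 237.302 / 28 = 8.475 MeV

8.48 MeV/nucleon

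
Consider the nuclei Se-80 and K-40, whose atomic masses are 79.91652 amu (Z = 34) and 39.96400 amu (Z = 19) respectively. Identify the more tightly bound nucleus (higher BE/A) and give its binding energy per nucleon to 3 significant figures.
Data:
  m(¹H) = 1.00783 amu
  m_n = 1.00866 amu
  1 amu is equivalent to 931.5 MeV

Se-80: Σm = 34(1.00783) + 46(1.00866) = 80.66458 amu; Δm = 0.74806 amu; E_B = 696.82 MeV; E_B/A = 8.710 MeV
K-40: Σm = 19(1.00783) + 21(1.00866) = 40.33063 amu; Δm = 0.36663 amu; E_B = 341.52 MeV; E_B/A = 8.538 MeV
Se-80 has the higher binding energy per nucleon, so it is the more tightly bound nucleus.

Se-80; 8.71 MeV/nucleon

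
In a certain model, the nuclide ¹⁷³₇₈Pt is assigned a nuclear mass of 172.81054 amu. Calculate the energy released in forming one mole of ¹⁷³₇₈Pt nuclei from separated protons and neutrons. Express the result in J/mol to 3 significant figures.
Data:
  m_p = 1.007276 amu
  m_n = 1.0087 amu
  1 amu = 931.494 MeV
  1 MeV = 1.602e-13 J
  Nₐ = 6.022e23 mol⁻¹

1.42e+14 J/mol

Z = 78, so N = A − Z = 173 − 78 = 95.
Total constituent mass: 78 × 1.007276 + 95 × 1.0087 = 174.394028 amu
Mass defect Δm = 174.394028 − 172.81054 = 1.583488 amu
Converting to energy: 1.583488 amu × 931.494 MeV/amu = 1475.01 MeV
Per nucleus in joules: 1475.01 MeV × 1.602e-13 J/MeV = 2.3630e-10 J
Per mole: 2.3630e-10 J × 6.022e23 mol⁻¹ = 1.4230e+14 J/mol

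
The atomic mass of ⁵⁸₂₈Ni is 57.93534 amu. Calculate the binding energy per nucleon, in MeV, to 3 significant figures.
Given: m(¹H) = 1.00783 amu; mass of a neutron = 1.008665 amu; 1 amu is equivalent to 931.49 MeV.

Σm = 28·m(¹H) + 30·m_n = 28.21924 + 30.259950 = 58.479190 amu
The mass defect is 58.479190 − 57.93534 = 0.543850 amu.
E_B = 0.543850 × 931.49 = 506.591 MeV
Dividing by A = 58 gives 8.734 MeV per nucleon.

8.73 MeV/nucleon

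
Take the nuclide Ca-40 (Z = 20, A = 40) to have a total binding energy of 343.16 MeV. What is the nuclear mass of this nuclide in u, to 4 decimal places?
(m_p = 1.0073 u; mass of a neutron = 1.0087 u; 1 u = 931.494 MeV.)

39.9516 u

Mass defect = 343.16 MeV / (931.494 MeV/u) = 0.368397 u
Constituent mass = 20(1.0073) + 20(1.0087) = 40.3200 u
Nuclear mass = 40.3200 − 0.368397 = 39.951603 u ≈ 39.9516 u (to 4 decimal places)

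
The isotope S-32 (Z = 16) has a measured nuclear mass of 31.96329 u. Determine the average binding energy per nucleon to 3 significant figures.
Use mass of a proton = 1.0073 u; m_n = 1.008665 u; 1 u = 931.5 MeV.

8.50 MeV/nucleon

The nucleus contains 16 protons and 32 − 16 = 16 neutrons.
Total constituent mass: 16 × 1.0073 + 16 × 1.008665 = 32.255440 u
The mass defect is 32.255440 − 31.96329 = 0.292150 u.
Binding energy = Δm·c² = 0.292150 × 931.5 MeV/u = 272.138 MeV
Per nucleon: 272.138 / 32 = 8.504 MeV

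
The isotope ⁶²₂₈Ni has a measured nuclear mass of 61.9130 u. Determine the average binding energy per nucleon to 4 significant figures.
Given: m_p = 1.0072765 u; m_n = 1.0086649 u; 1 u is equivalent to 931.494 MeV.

8.794 MeV/nucleon

With 28 protons and 34 neutrons (A = 62):
Σm = 28·m_p + 34·m_n = 28.2037420 + 34.2946066 = 62.4983486 u
The mass defect is 62.4983486 − 61.9130 = 0.5853486 u.
Converting to energy: 0.5853486 u × 931.494 MeV/u = 545.249 MeV
Dividing by A = 62 gives 8.794 MeV per nucleon.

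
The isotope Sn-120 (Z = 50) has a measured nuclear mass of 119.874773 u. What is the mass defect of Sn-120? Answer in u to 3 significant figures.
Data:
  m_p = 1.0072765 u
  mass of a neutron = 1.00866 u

1.10 u

Z = 50, so N = A − Z = 120 − 50 = 70.
Mass of separated nucleons = 50(1.0072765) + 70(1.00866) = 50.3638250 + 70.60620 = 120.9700250 u
The mass defect is 120.9700250 − 119.874773 = 1.0952520 u.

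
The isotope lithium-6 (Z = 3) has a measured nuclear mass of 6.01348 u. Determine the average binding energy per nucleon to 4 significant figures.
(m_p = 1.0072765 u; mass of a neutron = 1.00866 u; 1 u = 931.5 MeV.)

5.330 MeV/nucleon

The nucleus contains 3 protons and 6 − 3 = 3 neutrons.
Mass of separated nucleons = 3(1.0072765) + 3(1.00866) = 3.0218295 + 3.02598 = 6.0478095 u
Δm = 6.0478095 − 6.01348 = 0.0343295 u
E_B = 0.0343295 × 931.5 = 31.9779 MeV
BE/A = 31.9779 MeV / 6 = 5.330 MeV/nucleon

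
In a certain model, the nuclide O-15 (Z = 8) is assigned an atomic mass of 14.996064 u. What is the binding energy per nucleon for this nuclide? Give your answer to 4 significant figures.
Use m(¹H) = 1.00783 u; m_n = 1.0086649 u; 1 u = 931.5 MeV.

7.901 MeV/nucleon

Z = 8, so N = A − Z = 15 − 8 = 7.
Σm = 8·m(¹H) + 7·m_n = 8.06264 + 7.0606543 = 15.1232943 u
The mass defect is 15.1232943 − 14.996064 = 0.1272303 u.
E_B = 0.1272303 × 931.5 = 118.515 MeV
BE/A = 118.515 MeV / 15 = 7.901 MeV/nucleon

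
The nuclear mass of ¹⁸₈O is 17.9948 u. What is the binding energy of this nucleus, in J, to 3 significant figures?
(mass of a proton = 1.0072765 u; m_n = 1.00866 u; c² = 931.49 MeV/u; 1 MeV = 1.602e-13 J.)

2.24e-11 J

Z = 8, so N = A − Z = 18 − 8 = 10.
Σm = 8·m_p + 10·m_n = 8.0582120 + 10.08660 = 18.1448120 u
Δm = 18.1448120 − 17.9948 = 0.1500120 u
E_B = 0.1500120 × 931.49 = 139.735 MeV
In joules: 139.735 MeV × 1.602e-13 J/MeV = 2.2386e-11 J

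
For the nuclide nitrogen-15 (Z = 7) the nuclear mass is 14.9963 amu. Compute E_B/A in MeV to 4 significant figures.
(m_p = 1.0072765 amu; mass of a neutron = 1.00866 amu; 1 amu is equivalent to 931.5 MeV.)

7.695 MeV/nucleon

Total constituent mass: 7 × 1.0072765 + 8 × 1.00866 = 15.1202155 amu
The mass defect is 15.1202155 − 14.9963 = 0.1239155 amu.
Binding energy = Δm·c² = 0.1239155 × 931.5 MeV/amu = 115.427 MeV
Per nucleon: 115.427 / 15 = 7.695 MeV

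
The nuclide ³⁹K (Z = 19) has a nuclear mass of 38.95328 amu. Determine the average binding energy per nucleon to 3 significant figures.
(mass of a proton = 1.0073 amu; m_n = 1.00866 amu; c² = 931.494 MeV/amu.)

The nucleus contains 19 protons and 39 − 19 = 20 neutrons.
Mass of separated nucleons = 19(1.0073) + 20(1.00866) = 19.1387 + 20.17320 = 39.31190 amu
The mass defect is 39.31190 − 38.95328 = 0.35862 amu.
Converting to energy: 0.35862 amu × 931.494 MeV/amu = 334.052 MeV
Per nucleon: 334.052 / 39 = 8.565 MeV

8.57 MeV/nucleon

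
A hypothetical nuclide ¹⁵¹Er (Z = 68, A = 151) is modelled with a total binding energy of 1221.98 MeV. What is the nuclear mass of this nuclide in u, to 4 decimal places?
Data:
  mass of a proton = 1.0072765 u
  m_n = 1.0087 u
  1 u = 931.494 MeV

150.9051 u

Mass defect = 1221.98 MeV / (931.494 MeV/u) = 1.311850 u
Constituent mass = 68(1.0072765) + 83(1.0087) = 152.2169020 u
Nuclear mass = 152.2169020 − 1.311850 = 150.9050520 u ≈ 150.9051 u (to 4 decimal places)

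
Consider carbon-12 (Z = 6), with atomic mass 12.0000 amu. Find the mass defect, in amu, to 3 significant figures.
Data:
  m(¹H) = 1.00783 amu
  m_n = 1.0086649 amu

With 6 protons and 6 neutrons (A = 12):
Σm = 6·m(¹H) + 6·m_n = 6.04698 + 6.0519894 = 12.0989694 amu
The mass defect is 12.0989694 − 12.0000 = 0.0989694 amu.

0.0990 amu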